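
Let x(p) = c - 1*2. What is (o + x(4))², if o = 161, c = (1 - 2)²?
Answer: 25600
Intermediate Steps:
c = 1 (c = (-1)² = 1)
x(p) = -1 (x(p) = 1 - 1*2 = 1 - 2 = -1)
(o + x(4))² = (161 - 1)² = 160² = 25600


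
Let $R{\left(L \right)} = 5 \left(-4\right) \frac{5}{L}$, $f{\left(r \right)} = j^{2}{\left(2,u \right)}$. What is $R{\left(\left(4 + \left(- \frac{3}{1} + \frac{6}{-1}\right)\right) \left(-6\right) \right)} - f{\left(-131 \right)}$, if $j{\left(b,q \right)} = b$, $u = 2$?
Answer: $- \frac{22}{3} \approx -7.3333$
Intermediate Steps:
$f{\left(r \right)} = 4$ ($f{\left(r \right)} = 2^{2} = 4$)
$R{\left(L \right)} = - \frac{100}{L}$ ($R{\left(L \right)} = - 20 \frac{5}{L} = - \frac{100}{L}$)
$R{\left(\left(4 + \left(- \frac{3}{1} + \frac{6}{-1}\right)\right) \left(-6\right) \right)} - f{\left(-131 \right)} = - \frac{100}{\left(4 + \left(- \frac{3}{1} + \frac{6}{-1}\right)\right) \left(-6\right)} - 4 = - \frac{100}{\left(4 + \left(\left(-3\right) 1 + 6 \left(-1\right)\right)\right) \left(-6\right)} - 4 = - \frac{100}{\left(4 - 9\right) \left(-6\right)} - 4 = - \frac{100}{\left(-5\right) \left(-6\right)} - 4 = - \frac{100}{30} - 4 = \left(-100\right) \frac{1}{30} - 4 = - \frac{10}{3} - 4 = - \frac{22}{3}$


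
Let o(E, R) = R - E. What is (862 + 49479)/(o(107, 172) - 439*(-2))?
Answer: 50341/943 ≈ 53.384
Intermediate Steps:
(862 + 49479)/(o(107, 172) - 439*(-2)) = (862 + 49479)/((172 - 1*107) - 439*(-2)) = 50341/((172 - 107) + 878) = 50341/(65 + 878) = 50341/943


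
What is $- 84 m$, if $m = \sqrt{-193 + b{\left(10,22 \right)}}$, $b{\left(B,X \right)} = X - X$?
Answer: $- 84 i \sqrt{193} \approx - 1167.0 i$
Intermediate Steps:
$b{\left(B,X \right)} = 0$
$m = i \sqrt{193}$ ($m = \sqrt{-193 + 0} = \sqrt{-193} = i \sqrt{193} \approx 13.892 i$)
$- 84 m = - 84 i \sqrt{193}$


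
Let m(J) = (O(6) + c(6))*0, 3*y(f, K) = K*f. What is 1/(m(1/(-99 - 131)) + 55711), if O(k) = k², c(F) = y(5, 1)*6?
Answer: 1/55711 ≈ 1.7950e-5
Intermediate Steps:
y(f, K) = K*f/3 (y(f, K) = (K*f)/3 = K*f/3)
c(F) = 10 (c(F) = ((⅓)*1*5)*6 = (5/3)*6 = 10)
m(J) = 0 (m(J) = (6² + 10)*0 = (36 + 10)*0 = 46*0 = 0)
1/(m(1/(-99 - 131)) + 55711) = 1/(0 + 55711) = 1/55711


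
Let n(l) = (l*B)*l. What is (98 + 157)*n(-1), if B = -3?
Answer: -765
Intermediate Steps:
n(l) = -3*l**2 (n(l) = (l*(-3))*l = (-3*l)*l = -3*l**2)
(98 + 157)*n(-1) = (98 + 157)*(-3*(-1)**2) = 255*(-3*1) = 255*(-3) = -765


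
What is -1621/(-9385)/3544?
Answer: 1621/33260440 ≈ 4.8737e-5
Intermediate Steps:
-1621/(-9385)/3544 = -1621*(-1/9385)/3544 = -(-1621)/(9385*3544) = -1*(-1621/33260440) = 1621/33260440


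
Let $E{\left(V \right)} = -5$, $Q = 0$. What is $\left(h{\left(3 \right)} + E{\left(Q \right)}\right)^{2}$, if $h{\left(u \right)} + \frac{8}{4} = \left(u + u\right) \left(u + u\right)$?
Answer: $841$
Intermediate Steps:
$h{\left(u \right)} = -2 + 4 u^{2}$ ($h{\left(u \right)} = -2 + \left(u + u\right) \left(u + u\right) = -2 + 2 u 2 u = -2 + 4 u^{2}$)
$\left(h{\left(3 \right)} + E{\left(Q \right)}\right)^{2} = \left(\left(-2 + 4 \cdot 3^{2}\right) - 5\right)^{2} = \left(\left(-2 + 4 \cdot 9\right) - 5\right)^{2} = \left(\left(-2 + 36\right) - 5\right)^{2} = \left(34 - 5\right)^{2} = 29^{2} = 841$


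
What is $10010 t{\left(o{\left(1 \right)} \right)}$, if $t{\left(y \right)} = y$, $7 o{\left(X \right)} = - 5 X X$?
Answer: $-7150$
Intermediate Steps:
$o{\left(X \right)} = - \frac{5 X^{2}}{7}$ ($o{\left(X \right)} = \frac{- 5 X X}{7} = \frac{\left(-5\right) X^{2}}{7} = - \frac{5 X^{2}}{7}$)
$10010 t{\left(o{\left(1 \right)} \right)} = 10010 \left(- \frac{5 \cdot 1^{2}}{7}\right) = 10010 \left(\left(- \frac{5}{7}\right) 1\right) = 10010 \left(- \frac{5}{7}\right) = -7150$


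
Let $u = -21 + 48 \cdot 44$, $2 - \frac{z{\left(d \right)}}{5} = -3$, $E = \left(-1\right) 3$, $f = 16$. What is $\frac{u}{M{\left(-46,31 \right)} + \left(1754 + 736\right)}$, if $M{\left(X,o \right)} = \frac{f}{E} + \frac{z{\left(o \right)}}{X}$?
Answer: $\frac{288558}{342809} \approx 0.84175$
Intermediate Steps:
$E = -3$
$z{\left(d \right)} = 25$ ($z{\left(d \right)} = 10 - -15 = 10 + 15 = 25$)
$M{\left(X,o \right)} = - \frac{16}{3} + \frac{25}{X}$ ($M{\left(X,o \right)} = \frac{16}{-3} + \frac{25}{X} = 16 \left(- \frac{1}{3}\right) + \frac{25}{X} = - \frac{16}{3} + \frac{25}{X}$)
$u = 2091$ ($u = -21 + 2112 = 2091$)
$\frac{u}{M{\left(-46,31 \right)} + \left(1754 + 736\right)} = \frac{2091}{\left(- \frac{16}{3} + \frac{25}{-46}\right) + \left(1754 + 736\right)} = \frac{2091}{\left(- \frac{16}{3} + 25 \left(- \frac{1}{46}\right)\right) + 2490} = \frac{2091}{\left(- \frac{16}{3} - \frac{25}{46}\right) + 2490} = \frac{2091}{- \frac{811}{138} + 2490} = \frac{2091}{\frac{342809}{138}} = 2091 \cdot \frac{138}{342809} = \frac{288558}{342809}$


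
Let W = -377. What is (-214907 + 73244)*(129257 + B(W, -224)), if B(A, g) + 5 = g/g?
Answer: -18310367739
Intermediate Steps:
B(A, g) = -4 (B(A, g) = -5 + g/g = -5 + 1 = -4)
(-214907 + 73244)*(129257 + B(W, -224)) = (-214907 + 73244)*(129257 - 4) = -141663*129253 = -18310367739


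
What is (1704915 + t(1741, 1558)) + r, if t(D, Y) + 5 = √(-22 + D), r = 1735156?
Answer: 3440066 + 3*√191 ≈ 3.4401e+6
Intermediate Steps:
t(D, Y) = -5 + √(-22 + D)
(1704915 + t(1741, 1558)) + r = (1704915 + (-5 + √(-22 + 1741))) + 1735156 = (1704915 + (-5 + √1719)) + 1735156 = (1704915 + (-5 + 3*√191)) + 1735156 = (1704910 + 3*√191) + 1735156 = 3440066 + 3*√191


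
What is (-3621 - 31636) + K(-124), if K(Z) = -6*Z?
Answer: -34513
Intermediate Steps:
(-3621 - 31636) + K(-124) = (-3621 - 31636) - 6*(-124) = -35257 + 744 = -34513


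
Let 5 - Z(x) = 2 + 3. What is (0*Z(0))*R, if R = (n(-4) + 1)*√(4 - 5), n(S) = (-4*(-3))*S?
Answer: 0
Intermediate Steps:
n(S) = 12*S
R = -47*I (R = (12*(-4) + 1)*√(4 - 5) = (-48 + 1)*√(-1) = -47*I ≈ -47.0*I)
Z(x) = 0 (Z(x) = 5 - (2 + 3) = 5 - 1*5 = 5 - 5 = 0)
(0*Z(0))*R = (0*0)*(-47*I) = 0*(-47*I) = 0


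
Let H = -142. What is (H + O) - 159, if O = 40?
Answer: -261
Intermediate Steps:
(H + O) - 159 = (-142 + 40) - 159 = -102 - 159 = -261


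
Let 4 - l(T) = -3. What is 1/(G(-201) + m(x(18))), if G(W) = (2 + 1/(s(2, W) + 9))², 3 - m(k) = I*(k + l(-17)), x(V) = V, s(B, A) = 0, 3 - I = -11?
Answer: -81/27746 ≈ -0.0029193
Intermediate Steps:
I = 14 (I = 3 - 1*(-11) = 3 + 11 = 14)
l(T) = 7 (l(T) = 4 - 1*(-3) = 4 + 3 = 7)
m(k) = -95 - 14*k (m(k) = 3 - 14*(k + 7) = 3 - 14*(7 + k) = 3 - (98 + 14*k) = 3 + (-98 - 14*k) = -95 - 14*k)
G(W) = 361/81 (G(W) = (2 + 1/(0 + 9))² = (2 + 1/9)² = (2 + ⅑)² = (19/9)² = 361/81)
1/(G(-201) + m(x(18))) = 1/(361/81 + (-95 - 14*18)) = 1/(361/81 + (-95 - 252)) = 1/(361/81 - 347) = 1/(-27746/81) = -81/27746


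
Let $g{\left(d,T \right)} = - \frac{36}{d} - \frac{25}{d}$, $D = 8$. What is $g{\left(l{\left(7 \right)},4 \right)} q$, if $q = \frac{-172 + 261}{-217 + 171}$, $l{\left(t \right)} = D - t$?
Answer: $\frac{5429}{46} \approx 118.02$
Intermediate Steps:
$l{\left(t \right)} = 8 - t$
$g{\left(d,T \right)} = - \frac{61}{d}$
$q = - \frac{89}{46}$ ($q = \frac{89}{-46} = 89 \left(- \frac{1}{46}\right) = - \frac{89}{46} \approx -1.9348$)
$g{\left(l{\left(7 \right)},4 \right)} q = - \frac{61}{8 - 7} \left(- \frac{89}{46}\right) = - \frac{61}{1} \left(- \frac{89}{46}\right) = \left(-61\right) 1 \left(- \frac{89}{46}\right) = \left(-61\right) \left(- \frac{89}{46}\right) = \frac{5429}{46}$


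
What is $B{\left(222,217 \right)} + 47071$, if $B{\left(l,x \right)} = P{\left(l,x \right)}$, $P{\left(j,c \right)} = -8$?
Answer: $47063$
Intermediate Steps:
$B{\left(l,x \right)} = -8$
$B{\left(222,217 \right)} + 47071 = -8 + 47071 = 47063$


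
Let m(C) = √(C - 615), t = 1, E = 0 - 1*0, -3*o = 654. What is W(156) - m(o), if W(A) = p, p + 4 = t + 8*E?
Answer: -3 - 7*I*√17 ≈ -3.0 - 28.862*I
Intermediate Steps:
o = -218 (o = -⅓*654 = -218)
E = 0 (E = 0 + 0 = 0)
m(C) = √(-615 + C)
p = -3 (p = -4 + (1 + 8*0) = -4 + (1 + 0) = -4 + 1 = -3)
W(A) = -3
W(156) - m(o) = -3 - √(-615 - 218) = -3 - √(-833) = -3 - 7*I*√17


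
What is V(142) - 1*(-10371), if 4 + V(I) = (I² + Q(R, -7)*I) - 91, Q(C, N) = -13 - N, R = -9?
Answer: 29588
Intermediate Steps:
V(I) = -95 + I² - 6*I (V(I) = -4 + ((I² + (-13 - 1*(-7))*I) - 91) = -4 + ((I² + (-13 + 7)*I) - 91) = -4 + ((I² - 6*I) - 91) = -4 + (-91 + I² - 6*I) = -95 + I² - 6*I)
V(142) - 1*(-10371) = (-95 + 142² - 6*142) - 1*(-10371) = (-95 + 20164 - 852) + 10371 = 19217 + 10371 = 29588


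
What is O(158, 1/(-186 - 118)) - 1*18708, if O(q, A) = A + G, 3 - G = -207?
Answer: -5623393/304 ≈ -18498.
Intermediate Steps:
G = 210 (G = 3 - 1*(-207) = 3 + 207 = 210)
O(q, A) = 210 + A (O(q, A) = A + 210 = 210 + A)
O(158, 1/(-186 - 118)) - 1*18708 = (210 + 1/(-186 - 118)) - 1*18708 = (210 + 1/(-304)) - 18708 = (210 - 1/304) - 18708 = 63839/304 - 18708 = -5623393/304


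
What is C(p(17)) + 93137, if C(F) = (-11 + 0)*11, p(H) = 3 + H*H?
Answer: 93016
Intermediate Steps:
p(H) = 3 + H²
C(F) = -121 (C(F) = -11*11 = -121)
C(p(17)) + 93137 = -121 + 93137 = 93016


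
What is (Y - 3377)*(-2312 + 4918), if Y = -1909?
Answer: -13775316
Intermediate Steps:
(Y - 3377)*(-2312 + 4918) = (-1909 - 3377)*(-2312 + 4918) = -5286*2606 = -13775316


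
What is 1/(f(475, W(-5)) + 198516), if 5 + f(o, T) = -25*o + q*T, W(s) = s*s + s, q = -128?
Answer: 1/184076 ≈ 5.4325e-6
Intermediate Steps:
W(s) = s + s² (W(s) = s² + s = s + s²)
f(o, T) = -5 - 128*T - 25*o (f(o, T) = -5 + (-25*o - 128*T) = -5 + (-128*T - 25*o) = -5 - 128*T - 25*o)
1/(f(475, W(-5)) + 198516) = 1/((-5 - (-640)*(1 - 5) - 25*475) + 198516) = 1/((-5 - (-640)*(-4) - 11875) + 198516) = 1/((-5 - 128*20 - 11875) + 198516) = 1/((-5 - 2560 - 11875) + 198516) = 1/(-14440 + 198516) = 1/184076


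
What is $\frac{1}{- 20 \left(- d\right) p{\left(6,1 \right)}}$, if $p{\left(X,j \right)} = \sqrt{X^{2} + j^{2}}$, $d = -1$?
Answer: $- \frac{\sqrt{37}}{740} \approx -0.0082199$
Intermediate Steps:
$\frac{1}{- 20 \left(- d\right) p{\left(6,1 \right)}} = \frac{1}{- 20 \left(\left(-1\right) \left(-1\right)\right) \sqrt{6^{2} + 1^{2}}} = \frac{1}{\left(-20\right) 1 \sqrt{36 + 1}} = \frac{1}{\left(-20\right) \sqrt{37}} = - \frac{\sqrt{37}}{740}$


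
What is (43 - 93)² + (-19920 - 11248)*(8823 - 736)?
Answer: -252053116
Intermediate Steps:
(43 - 93)² + (-19920 - 11248)*(8823 - 736) = (-50)² - 31168*8087 = 2500 - 252055616 = -252053116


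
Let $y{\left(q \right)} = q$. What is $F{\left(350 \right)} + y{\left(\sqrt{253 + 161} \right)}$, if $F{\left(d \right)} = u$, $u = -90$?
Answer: $-90 + 3 \sqrt{46} \approx -69.653$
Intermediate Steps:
$F{\left(d \right)} = -90$
$F{\left(350 \right)} + y{\left(\sqrt{253 + 161} \right)} = -90 + \sqrt{253 + 161} = -90 + \sqrt{414} = -90 + 3 \sqrt{46}$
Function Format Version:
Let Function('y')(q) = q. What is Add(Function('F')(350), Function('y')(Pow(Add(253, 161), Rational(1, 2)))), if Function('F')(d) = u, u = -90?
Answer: Add(-90, Mul(3, Pow(46, Rational(1, 2)))) ≈ -69.653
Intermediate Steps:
Function('F')(d) = -90
Add(Function('F')(350), Function('y')(Pow(Add(253, 161), Rational(1, 2)))) = Add(-90, Pow(Add(253, 161), Rational(1, 2))) = Add(-90, Pow(414, Rational(1, 2))) = Add(-90, Mul(3, Pow(46, Rational(1, 2))))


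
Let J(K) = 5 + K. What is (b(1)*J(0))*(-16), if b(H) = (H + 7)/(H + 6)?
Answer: -640/7 ≈ -91.429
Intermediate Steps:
b(H) = (7 + H)/(6 + H)
(b(1)*J(0))*(-16) = (((7 + 1)/(6 + 1))*(5 + 0))*(-16) = ((8/7)*5)*(-16) = (40/7)*(-16) = -640/7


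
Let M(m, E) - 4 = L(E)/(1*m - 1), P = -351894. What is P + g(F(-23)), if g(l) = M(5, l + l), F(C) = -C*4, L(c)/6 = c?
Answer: -351614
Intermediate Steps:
L(c) = 6*c
F(C) = -4*C
M(m, E) = 4 + 6*E/(-1 + m) (M(m, E) = 4 + (6*E)/(1*m - 1) = 4 + (6*E)/(m - 1) = 4 + (6*E)/(-1 + m) = 4 + 6*E/(-1 + m))
g(l) = 4 + 3*l (g(l) = 2*(-2 + 2*5 + 3*(l + l))/(-1 + 5) = 2*(-2 + 10 + 3*(2*l))/4 = 2*(1/4)*(-2 + 10 + 6*l) = 2*(1/4)*(8 + 6*l) = 4 + 3*l)
P + g(F(-23)) = -351894 + (4 + 3*(-4*(-23))) = -351894 + (4 + 3*92) = -351894 + (4 + 276) = -351894 + 280 = -351614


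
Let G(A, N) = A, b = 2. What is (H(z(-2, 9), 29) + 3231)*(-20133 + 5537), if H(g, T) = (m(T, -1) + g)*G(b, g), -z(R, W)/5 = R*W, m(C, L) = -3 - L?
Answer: -49728572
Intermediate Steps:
z(R, W) = -5*R*W
H(g, T) = -4 + 2*g (H(g, T) = ((-3 - 1*(-1)) + g)*2 = ((-3 + 1) + g)*2 = (-2 + g)*2 = -4 + 2*g)
(H(z(-2, 9), 29) + 3231)*(-20133 + 5537) = ((-4 + 2*(-5*(-2)*9)) + 3231)*(-20133 + 5537) = ((-4 + 2*90) + 3231)*(-14596) = ((-4 + 180) + 3231)*(-14596) = (176 + 3231)*(-14596) = 3407*(-14596) = -49728572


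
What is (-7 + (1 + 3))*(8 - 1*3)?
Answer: -15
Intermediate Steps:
(-7 + (1 + 3))*(8 - 1*3) = (-7 + 4)*(8 - 3) = -3*5 = -15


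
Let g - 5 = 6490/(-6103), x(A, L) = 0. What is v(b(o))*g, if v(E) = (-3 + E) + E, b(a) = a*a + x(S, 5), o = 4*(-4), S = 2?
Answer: 12228725/6103 ≈ 2003.7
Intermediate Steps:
o = -16
b(a) = a**2 (b(a) = a*a + 0 = a**2 + 0 = a**2)
g = 24025/6103 (g = 5 + 6490/(-6103) = 5 + 6490*(-1/6103) = 5 - 6490/6103 = 24025/6103 ≈ 3.9366)
v(E) = -3 + 2*E
v(b(o))*g = (-3 + 2*(-16)**2)*(24025/6103) = (-3 + 2*256)*(24025/6103) = (-3 + 512)*(24025/6103) = 509*(24025/6103) = 12228725/6103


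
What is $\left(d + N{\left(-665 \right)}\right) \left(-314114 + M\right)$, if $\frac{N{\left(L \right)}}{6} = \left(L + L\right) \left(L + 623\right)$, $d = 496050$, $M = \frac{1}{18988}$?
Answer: $- \frac{2478833061826755}{9494} \approx -2.6109 \cdot 10^{11}$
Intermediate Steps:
$M = \frac{1}{18988} \approx 5.2665 \cdot 10^{-5}$
$N{\left(L \right)} = 12 L \left(623 + L\right)$ ($N{\left(L \right)} = 6 \left(L + L\right) \left(L + 623\right) = 6 \cdot 2 L \left(623 + L\right) = 12 L \left(623 + L\right)$)
$\left(d + N{\left(-665 \right)}\right) \left(-314114 + M\right) = \left(496050 + 12 \left(-665\right) \left(623 - 665\right)\right) \left(-314114 + \frac{1}{18988}\right) = \left(496050 + 12 \left(-665\right) \left(-42\right)\right) \left(- \frac{5964396631}{18988}\right) = \left(496050 + 335160\right) \left(- \frac{5964396631}{18988}\right) = 831210 \left(- \frac{5964396631}{18988}\right) = - \frac{2478833061826755}{9494}$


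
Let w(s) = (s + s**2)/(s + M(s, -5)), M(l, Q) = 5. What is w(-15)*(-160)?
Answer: 3360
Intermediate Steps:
w(s) = (s + s**2)/(5 + s) (w(s) = (s + s**2)/(s + 5) = (s + s**2)/(5 + s))
w(-15)*(-160) = -15*(1 - 15)/(5 - 15)*(-160) = -15*(-14)/(-10)*(-160) = -15*(-1/10)*(-14)*(-160) = -21*(-160) = 3360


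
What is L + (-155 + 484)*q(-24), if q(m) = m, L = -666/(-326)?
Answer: -1286715/163 ≈ -7894.0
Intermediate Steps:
L = 333/163 (L = -666*(-1/326) = 333/163 ≈ 2.0429)
L + (-155 + 484)*q(-24) = 333/163 + (-155 + 484)*(-24) = 333/163 + 329*(-24) = 333/163 - 7896 = -1286715/163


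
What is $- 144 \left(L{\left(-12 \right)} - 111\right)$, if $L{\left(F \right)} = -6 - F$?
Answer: $15120$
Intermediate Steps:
$- 144 \left(L{\left(-12 \right)} - 111\right) = - 144 \left(\left(-6 - -12\right) - 111\right) = - 144 \left(\left(-6 + 12\right) - 111\right) = - 144 \left(6 - 111\right) = \left(-144\right) \left(-105\right) = 15120$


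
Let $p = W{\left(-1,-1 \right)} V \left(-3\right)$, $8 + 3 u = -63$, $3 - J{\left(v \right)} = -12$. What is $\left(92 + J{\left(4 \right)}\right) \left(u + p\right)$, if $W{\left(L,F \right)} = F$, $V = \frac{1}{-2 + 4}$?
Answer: $- \frac{14231}{6} \approx -2371.8$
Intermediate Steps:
$V = \frac{1}{2} \approx 0.5$
$J{\left(v \right)} = 15$ ($J{\left(v \right)} = 3 - -12 = 3 + 12 = 15$)
$u = - \frac{71}{3}$ ($u = - \frac{8}{3} + \frac{1}{3} \left(-63\right) = - \frac{8}{3} - 21 = - \frac{71}{3} \approx -23.667$)
$p = \frac{3}{2}$ ($p = \left(-1\right) \frac{1}{2} \left(-3\right) = \left(- \frac{1}{2}\right) \left(-3\right) = \frac{3}{2} \approx 1.5$)
$\left(92 + J{\left(4 \right)}\right) \left(u + p\right) = \left(92 + 15\right) \left(- \frac{71}{3} + \frac{3}{2}\right) = 107 \left(- \frac{133}{6}\right) = - \frac{14231}{6}$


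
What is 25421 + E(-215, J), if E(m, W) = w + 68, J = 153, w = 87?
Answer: 25576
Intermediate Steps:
E(m, W) = 155 (E(m, W) = 87 + 68 = 155)
25421 + E(-215, J) = 25421 + 155 = 25576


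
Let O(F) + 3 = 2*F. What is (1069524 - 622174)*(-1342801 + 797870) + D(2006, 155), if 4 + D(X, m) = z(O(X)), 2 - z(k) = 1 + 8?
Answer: -243774882861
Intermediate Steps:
O(F) = -3 + 2*F
z(k) = -7 (z(k) = 2 - (1 + 8) = 2 - 1*9 = 2 - 9 = -7)
D(X, m) = -11 (D(X, m) = -4 - 7 = -11)
(1069524 - 622174)*(-1342801 + 797870) + D(2006, 155) = (1069524 - 622174)*(-1342801 + 797870) - 11 = 447350*(-544931) - 11 = -243774882850 - 11 = -243774882861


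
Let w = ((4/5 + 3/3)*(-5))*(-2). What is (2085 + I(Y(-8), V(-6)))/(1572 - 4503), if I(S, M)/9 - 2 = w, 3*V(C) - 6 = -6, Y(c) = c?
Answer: -755/977 ≈ -0.77277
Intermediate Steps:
V(C) = 0 (V(C) = 2 + (⅓)*(-6) = 2 - 2 = 0)
w = 18 (w = ((4*(⅕) + 3*(⅓))*(-5))*(-2) = ((⅘ + 1)*(-5))*(-2) = ((9/5)*(-5))*(-2) = -9*(-2) = 18)
I(S, M) = 180 (I(S, M) = 18 + 9*18 = 18 + 162 = 180)
(2085 + I(Y(-8), V(-6)))/(1572 - 4503) = (2085 + 180)/(1572 - 4503) = 2265/(-2931) = 2265*(-1/2931) = -755/977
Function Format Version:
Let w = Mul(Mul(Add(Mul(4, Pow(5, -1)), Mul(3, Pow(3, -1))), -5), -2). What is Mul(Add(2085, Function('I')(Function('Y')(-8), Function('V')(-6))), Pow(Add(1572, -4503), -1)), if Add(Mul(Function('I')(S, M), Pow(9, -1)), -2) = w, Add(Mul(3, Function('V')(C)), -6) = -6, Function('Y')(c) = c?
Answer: Rational(-755, 977) ≈ -0.77277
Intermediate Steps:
Function('V')(C) = 0 (Function('V')(C) = Add(2, Mul(Rational(1, 3), -6)) = Add(2, -2) = 0)
w = 18 (w = Mul(Mul(Add(Mul(4, Rational(1, 5)), Mul(3, Rational(1, 3))), -5), -2) = Mul(Mul(Add(Rational(4, 5), 1), -5), -2) = Mul(Mul(Rational(9, 5), -5), -2) = Mul(-9, -2) = 18)
Function('I')(S, M) = 180 (Function('I')(S, M) = Add(18, Mul(9, 18)) = Add(18, 162) = 180)
Mul(Add(2085, Function('I')(Function('Y')(-8), Function('V')(-6))), Pow(Add(1572, -4503), -1)) = Mul(Add(2085, 180), Pow(Add(1572, -4503), -1)) = Mul(2265, Pow(-2931, -1)) = Mul(2265, Rational(-1, 2931)) = Rational(-755, 977)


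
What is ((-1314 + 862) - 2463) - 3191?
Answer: -6106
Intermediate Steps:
((-1314 + 862) - 2463) - 3191 = (-452 - 2463) - 3191 = -2915 - 3191 = -6106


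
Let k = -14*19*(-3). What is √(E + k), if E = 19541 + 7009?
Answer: 2*√6837 ≈ 165.37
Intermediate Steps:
k = 798 (k = -266*(-3) = 798)
E = 26550
√(E + k) = √(26550 + 798) = √27348 = 2*√6837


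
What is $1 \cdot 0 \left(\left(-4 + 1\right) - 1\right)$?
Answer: $0$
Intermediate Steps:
$1 \cdot 0 \left(\left(-4 + 1\right) - 1\right) = 0 \left(-3 - 1\right) = 0 \left(-4\right) = 0$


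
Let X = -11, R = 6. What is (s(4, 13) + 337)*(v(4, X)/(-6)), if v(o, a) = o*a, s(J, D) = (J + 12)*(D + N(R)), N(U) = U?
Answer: 14102/3 ≈ 4700.7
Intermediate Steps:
s(J, D) = (6 + D)*(12 + J) (s(J, D) = (J + 12)*(D + 6) = (12 + J)*(6 + D) = (6 + D)*(12 + J))
v(o, a) = a*o
(s(4, 13) + 337)*(v(4, X)/(-6)) = ((72 + 6*4 + 12*13 + 13*4) + 337)*(-11*4/(-6)) = ((72 + 24 + 156 + 52) + 337)*(-44*(-1/6)) = (304 + 337)*(22/3) = 641*(22/3) = 14102/3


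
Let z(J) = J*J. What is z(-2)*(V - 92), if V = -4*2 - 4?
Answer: -416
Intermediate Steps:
z(J) = J²
V = -12 (V = -8 - 4 = -12)
z(-2)*(V - 92) = (-2)²*(-12 - 92) = 4*(-104) = -416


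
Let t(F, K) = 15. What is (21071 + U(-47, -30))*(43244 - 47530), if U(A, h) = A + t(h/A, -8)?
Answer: -90173154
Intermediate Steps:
U(A, h) = 15 + A (U(A, h) = A + 15 = 15 + A)
(21071 + U(-47, -30))*(43244 - 47530) = (21071 + (15 - 47))*(43244 - 47530) = (21071 - 32)*(-4286) = 21039*(-4286) = -90173154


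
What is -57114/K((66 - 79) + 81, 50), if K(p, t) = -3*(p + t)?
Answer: 9519/59 ≈ 161.34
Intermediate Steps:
K(p, t) = -3*p - 3*t
-57114/K((66 - 79) + 81, 50) = -57114/(-3*((66 - 79) + 81) - 3*50) = -57114/(-3*(-13 + 81) - 150) = -57114/(-3*68 - 150) = -57114/(-204 - 150) = -57114/(-354) = -57114*(-1/354) = 9519/59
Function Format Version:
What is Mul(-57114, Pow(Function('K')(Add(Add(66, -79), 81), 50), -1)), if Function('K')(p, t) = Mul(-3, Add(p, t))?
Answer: Rational(9519, 59) ≈ 161.34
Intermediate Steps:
Function('K')(p, t) = Add(Mul(-3, p), Mul(-3, t))
Mul(-57114, Pow(Function('K')(Add(Add(66, -79), 81), 50), -1)) = Mul(-57114, Pow(Add(Mul(-3, Add(Add(66, -79), 81)), Mul(-3, 50)), -1)) = Mul(-57114, Pow(Add(Mul(-3, Add(-13, 81)), -150), -1)) = Mul(-57114, Pow(Add(Mul(-3, 68), -150), -1)) = Mul(-57114, Pow(Add(-204, -150), -1)) = Mul(-57114, Pow(-354, -1)) = Mul(-57114, Rational(-1, 354)) = Rational(9519, 59)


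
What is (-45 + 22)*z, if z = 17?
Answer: -391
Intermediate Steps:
(-45 + 22)*z = (-45 + 22)*17 = -23*17 = -391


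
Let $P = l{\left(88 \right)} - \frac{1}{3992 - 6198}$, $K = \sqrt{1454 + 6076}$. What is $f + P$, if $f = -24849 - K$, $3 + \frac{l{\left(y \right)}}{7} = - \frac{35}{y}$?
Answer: $- \frac{2414251871}{97064} - \sqrt{7530} \approx -24960.0$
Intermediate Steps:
$K = \sqrt{7530} \approx 86.776$
$l{\left(y \right)} = -21 - \frac{245}{y}$ ($l{\left(y \right)} = -21 + 7 \left(- \frac{35}{y}\right) = -21 - \frac{245}{y}$)
$f = -24849 - \sqrt{7530} \approx -24936.0$
$P = - \frac{2308535}{97064}$ ($P = \left(-21 - \frac{245}{88}\right) - \frac{1}{3992 - 6198} = \left(-21 - \frac{245}{88}\right) - \frac{1}{-2206} = \left(-21 - \frac{245}{88}\right) - - \frac{1}{2206} = - \frac{2093}{88} + \frac{1}{2206} = - \frac{2308535}{97064} \approx -23.784$)
$f + P = \left(-24849 - \sqrt{7530}\right) - \frac{2308535}{97064} = - \frac{2414251871}{97064} - \sqrt{7530}$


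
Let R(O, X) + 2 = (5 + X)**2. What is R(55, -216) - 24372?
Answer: 20147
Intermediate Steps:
R(O, X) = -2 + (5 + X)**2
R(55, -216) - 24372 = (-2 + (5 - 216)**2) - 24372 = (-2 + (-211)**2) - 24372 = (-2 + 44521) - 24372 = 44519 - 24372 = 20147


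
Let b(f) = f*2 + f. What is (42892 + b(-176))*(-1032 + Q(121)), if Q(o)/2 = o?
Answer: -33467560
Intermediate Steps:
Q(o) = 2*o
b(f) = 3*f (b(f) = 2*f + f = 3*f)
(42892 + b(-176))*(-1032 + Q(121)) = (42892 + 3*(-176))*(-1032 + 2*121) = (42892 - 528)*(-1032 + 242) = 42364*(-790) = -33467560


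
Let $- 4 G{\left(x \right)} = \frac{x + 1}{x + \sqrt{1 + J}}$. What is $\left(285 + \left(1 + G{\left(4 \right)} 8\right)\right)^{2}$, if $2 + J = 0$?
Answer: $\frac{23251584}{289} + \frac{96440 i}{289} \approx 80455.0 + 333.7 i$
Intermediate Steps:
$J = -2$ ($J = -2 + 0 = -2$)
$G{\left(x \right)} = - \frac{1 + x}{4 \left(i + x\right)}$ ($G{\left(x \right)} = - \frac{\left(x + 1\right) \frac{1}{x + \sqrt{1 - 2}}}{4} = - \frac{\left(1 + x\right) \frac{1}{x + \sqrt{-1}}}{4} = - \frac{\left(1 + x\right) \frac{1}{x + i}}{4} = - \frac{\left(1 + x\right) \frac{1}{i + x}}{4} = - \frac{\frac{1}{i + x} \left(1 + x\right)}{4} = - \frac{1 + x}{4 \left(i + x\right)}$)
$\left(285 + \left(1 + G{\left(4 \right)} 8\right)\right)^{2} = \left(285 + \left(1 + \frac{-1 - 4}{4 \left(i + 4\right)} 8\right)\right)^{2} = \left(285 + \left(1 + \frac{-1 - 4}{4 \left(4 + i\right)} 8\right)\right)^{2} = \left(285 + \left(1 + \frac{1}{4} \frac{4 - i}{17} \left(-5\right) 8\right)\right)^{2} = \left(285 + \left(1 + \left(- \frac{5}{17} + \frac{5 i}{68}\right) 8\right)\right)^{2} = \left(285 - \left(\frac{23}{17} - \frac{10 i}{17}\right)\right)^{2} = \left(\frac{4822}{17} + \frac{10 i}{17}\right)^{2}$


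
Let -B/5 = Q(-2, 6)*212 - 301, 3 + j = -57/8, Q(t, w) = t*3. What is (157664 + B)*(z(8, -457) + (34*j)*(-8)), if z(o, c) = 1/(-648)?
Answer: 295401563639/648 ≈ 4.5587e+8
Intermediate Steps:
z(o, c) = -1/648
Q(t, w) = 3*t
j = -81/8 (j = -3 - 57/8 = -81/8 ≈ -10.125)
B = 7865 (B = -5*((3*(-2))*212 - 301) = -5*(-6*212 - 301) = -5*(-1272 - 301) = -5*(-1573) = 7865)
(157664 + B)*(z(8, -457) + (34*j)*(-8)) = (157664 + 7865)*(-1/648 + (34*(-81/8))*(-8)) = 165529*(-1/648 - 1377/4*(-8)) = 165529*(-1/648 + 2754) = 165529*(1784591/648) = 295401563639/648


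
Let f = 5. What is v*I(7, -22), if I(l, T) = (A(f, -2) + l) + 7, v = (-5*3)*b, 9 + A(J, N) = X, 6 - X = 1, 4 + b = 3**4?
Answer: -11550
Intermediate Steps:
b = 77 (b = -4 + 3**4 = -4 + 81 = 77)
X = 5 (X = 6 - 1*1 = 6 - 1 = 5)
A(J, N) = -4 (A(J, N) = -9 + 5 = -4)
v = -1155 (v = -5*3*77 = -15*77 = -1155)
I(l, T) = 3 + l (I(l, T) = (-4 + l) + 7 = 3 + l)
v*I(7, -22) = -1155*(3 + 7) = -1155*10 = -11550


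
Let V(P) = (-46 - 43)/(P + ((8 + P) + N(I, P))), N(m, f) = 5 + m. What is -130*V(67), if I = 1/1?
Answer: 5785/74 ≈ 78.176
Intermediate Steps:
I = 1
V(P) = -89/(14 + 2*P) (V(P) = (-46 - 43)/(P + ((8 + P) + (5 + 1))) = -89/(P + ((8 + P) + 6)) = -89/(P + (14 + P)) = -89/(14 + 2*P))
-130*V(67) = -(-11570)/(14 + 2*67) = -(-11570)/(14 + 134) = -(-11570)/148 = -130*(-89/148) = 5785/74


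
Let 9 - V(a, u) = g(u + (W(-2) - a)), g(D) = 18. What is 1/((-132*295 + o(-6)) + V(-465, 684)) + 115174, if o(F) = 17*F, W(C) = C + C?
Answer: 4497659873/39051 ≈ 1.1517e+5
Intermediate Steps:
W(C) = 2*C
V(a, u) = -9 (V(a, u) = 9 - 1*18 = 9 - 18 = -9)
1/((-132*295 + o(-6)) + V(-465, 684)) + 115174 = 1/((-132*295 + 17*(-6)) - 9) + 115174 = 1/((-38940 - 102) - 9) + 115174 = 1/(-39042 - 9) + 115174 = 1/(-39051) + 115174 = -1/39051 + 115174 = 4497659873/39051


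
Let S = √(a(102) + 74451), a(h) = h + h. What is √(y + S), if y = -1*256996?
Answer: √(-256996 + 3*√8295) ≈ 506.68*I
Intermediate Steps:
a(h) = 2*h
S = 3*√8295 (S = √(2*102 + 74451) = √(204 + 74451) = √74655 = 3*√8295 ≈ 273.23)
y = -256996
√(y + S) = √(-256996 + 3*√8295)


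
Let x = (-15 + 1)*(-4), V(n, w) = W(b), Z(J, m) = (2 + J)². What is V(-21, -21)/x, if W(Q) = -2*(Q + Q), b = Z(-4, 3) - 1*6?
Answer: ⅐ ≈ 0.14286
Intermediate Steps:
b = -2 (b = (2 - 4)² - 1*6 = (-2)² - 6 = 4 - 6 = -2)
W(Q) = -4*Q
V(n, w) = 8 (V(n, w) = -4*(-2) = 8)
x = 56 (x = -14*(-4) = 56)
V(-21, -21)/x = 8/56 = 8*(1/56) = ⅐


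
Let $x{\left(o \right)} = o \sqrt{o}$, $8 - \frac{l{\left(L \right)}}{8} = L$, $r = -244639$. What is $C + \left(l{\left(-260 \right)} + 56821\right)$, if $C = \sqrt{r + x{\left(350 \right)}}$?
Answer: $58965 + \sqrt{-244639 + 1750 \sqrt{14}} \approx 58965.0 + 487.95 i$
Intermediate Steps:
$l{\left(L \right)} = 64 - 8 L$
$x{\left(o \right)} = o^{\frac{3}{2}}$
$C = \sqrt{-244639 + 1750 \sqrt{14}}$ ($C = \sqrt{-244639 + 350^{\frac{3}{2}}} = \sqrt{-244639 + 1750 \sqrt{14}} \approx 487.95 i$)
$C + \left(l{\left(-260 \right)} + 56821\right) = \sqrt{-244639 + 1750 \sqrt{14}} + \left(\left(64 - -2080\right) + 56821\right) = \sqrt{-244639 + 1750 \sqrt{14}} + \left(\left(64 + 2080\right) + 56821\right) = \sqrt{-244639 + 1750 \sqrt{14}} + \left(2144 + 56821\right) = \sqrt{-244639 + 1750 \sqrt{14}} + 58965 = 58965 + \sqrt{-244639 + 1750 \sqrt{14}}$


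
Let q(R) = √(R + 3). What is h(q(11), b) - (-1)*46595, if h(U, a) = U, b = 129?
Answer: 46595 + √14 ≈ 46599.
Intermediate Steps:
q(R) = √(3 + R)
h(q(11), b) - (-1)*46595 = √(3 + 11) - (-1)*46595 = √14 - 1*(-46595) = √14 + 46595 = 46595 + √14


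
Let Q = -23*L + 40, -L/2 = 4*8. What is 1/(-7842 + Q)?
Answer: -1/6330 ≈ -0.00015798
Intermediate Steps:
L = -64 (L = -8*8 = -2*32 = -64)
Q = 1512 (Q = -23*(-64) + 40 = 1472 + 40 = 1512)
1/(-7842 + Q) = 1/(-7842 + 1512) = 1/(-6330) = -1/6330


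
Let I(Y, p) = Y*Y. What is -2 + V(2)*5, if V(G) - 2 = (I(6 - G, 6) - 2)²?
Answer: 988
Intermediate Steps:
I(Y, p) = Y²
V(G) = 2 + (-2 + (6 - G)²)² (V(G) = 2 + ((6 - G)² - 2)² = 2 + (-2 + (6 - G)²)²)
-2 + V(2)*5 = -2 + (2 + (-2 + (-6 + 2)²)²)*5 = -2 + (2 + (-2 + (-4)²)²)*5 = -2 + (2 + (-2 + 16)²)*5 = -2 + (2 + 14²)*5 = -2 + (2 + 196)*5 = -2 + 198*5 = -2 + 990 = 988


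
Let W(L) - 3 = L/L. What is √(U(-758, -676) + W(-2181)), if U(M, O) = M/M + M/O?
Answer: √4138/26 ≈ 2.4741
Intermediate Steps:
W(L) = 4 (W(L) = 3 + L/L = 3 + 1 = 4)
U(M, O) = 1 + M/O
√(U(-758, -676) + W(-2181)) = √((-758 - 676)/(-676) + 4) = √(-1/676*(-1434) + 4) = √(717/338 + 4) = √(2069/338) = √4138/26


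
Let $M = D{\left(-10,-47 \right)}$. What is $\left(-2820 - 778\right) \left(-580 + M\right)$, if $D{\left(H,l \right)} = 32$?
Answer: $1971704$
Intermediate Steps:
$M = 32$
$\left(-2820 - 778\right) \left(-580 + M\right) = \left(-2820 - 778\right) \left(-580 + 32\right) = \left(-3598\right) \left(-548\right) = 1971704$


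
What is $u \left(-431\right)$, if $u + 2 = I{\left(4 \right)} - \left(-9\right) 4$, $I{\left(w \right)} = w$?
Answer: $-16378$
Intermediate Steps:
$u = 38$ ($u = -2 - \left(-4 - 36\right) = -2 + \left(4 - -36\right) = -2 + \left(4 + 36\right) = -2 + 40 = 38$)
$u \left(-431\right) = 38 \left(-431\right) = -16378$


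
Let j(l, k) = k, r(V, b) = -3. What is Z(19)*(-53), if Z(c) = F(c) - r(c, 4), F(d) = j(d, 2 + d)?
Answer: -1272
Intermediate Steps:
F(d) = 2 + d
Z(c) = 5 + c (Z(c) = (2 + c) - 1*(-3) = (2 + c) + 3 = 5 + c)
Z(19)*(-53) = (5 + 19)*(-53) = 24*(-53) = -1272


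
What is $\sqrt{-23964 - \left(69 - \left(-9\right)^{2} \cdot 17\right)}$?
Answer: $8 i \sqrt{354} \approx 150.52 i$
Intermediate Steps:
$\sqrt{-23964 - \left(69 - \left(-9\right)^{2} \cdot 17\right)} = \sqrt{-23964 + \left(81 \cdot 17 - 69\right)} = \sqrt{-23964 + \left(1377 - 69\right)} = \sqrt{-23964 + 1308} = \sqrt{-22656} = 8 i \sqrt{354}$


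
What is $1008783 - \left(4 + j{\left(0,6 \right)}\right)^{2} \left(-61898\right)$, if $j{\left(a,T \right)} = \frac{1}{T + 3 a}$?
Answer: $\frac{37501219}{18} \approx 2.0834 \cdot 10^{6}$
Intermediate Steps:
$1008783 - \left(4 + j{\left(0,6 \right)}\right)^{2} \left(-61898\right) = 1008783 - \left(4 + \frac{1}{6 + 3 \cdot 0}\right)^{2} \left(-61898\right) = 1008783 - \left(4 + \frac{1}{6 + 0}\right)^{2} \left(-61898\right) = 1008783 - \left(4 + \frac{1}{6}\right)^{2} \left(-61898\right) = 1008783 - \left(\frac{25}{6}\right)^{2} \left(-61898\right) = 1008783 - \frac{625}{36} \left(-61898\right) = 1008783 - - \frac{19343125}{18} = 1008783 + \frac{19343125}{18} = \frac{37501219}{18}$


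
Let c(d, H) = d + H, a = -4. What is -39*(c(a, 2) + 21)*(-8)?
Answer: 5928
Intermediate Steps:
c(d, H) = H + d
-39*(c(a, 2) + 21)*(-8) = -39*((2 - 4) + 21)*(-8) = -39*(-2 + 21)*(-8) = -741*(-8) = -39*(-152) = 5928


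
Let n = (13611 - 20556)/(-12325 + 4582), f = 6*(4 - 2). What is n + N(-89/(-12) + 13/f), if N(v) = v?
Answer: 48507/5162 ≈ 9.3969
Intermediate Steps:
f = 12 (f = 6*2 = 12)
n = 2315/2581 (n = -6945/(-7743) = -6945*(-1/7743) = 2315/2581 ≈ 0.89694)
n + N(-89/(-12) + 13/f) = 2315/2581 + (-89/(-12) + 13/12) = 2315/2581 + (-89*(-1/12) + 13*(1/12)) = 2315/2581 + (89/12 + 13/12) = 2315/2581 + 17/2 = 48507/5162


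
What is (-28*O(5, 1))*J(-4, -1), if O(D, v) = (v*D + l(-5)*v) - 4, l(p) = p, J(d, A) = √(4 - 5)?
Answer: 112*I ≈ 112.0*I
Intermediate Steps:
J(d, A) = I (J(d, A) = √(-1) = I)
O(D, v) = -4 - 5*v + D*v (O(D, v) = (v*D - 5*v) - 4 = (D*v - 5*v) - 4 = (-5*v + D*v) - 4 = -4 - 5*v + D*v)
(-28*O(5, 1))*J(-4, -1) = (-28*(-4 - 5*1 + 5*1))*I = (-28*(-4 - 5 + 5))*I = (-28*(-4))*I = 112*I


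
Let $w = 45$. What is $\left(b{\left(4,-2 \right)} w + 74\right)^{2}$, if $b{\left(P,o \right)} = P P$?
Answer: $630436$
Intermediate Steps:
$b{\left(P,o \right)} = P^{2}$
$\left(b{\left(4,-2 \right)} w + 74\right)^{2} = \left(4^{2} \cdot 45 + 74\right)^{2} = \left(16 \cdot 45 + 74\right)^{2} = \left(720 + 74\right)^{2} = 794^{2} = 630436$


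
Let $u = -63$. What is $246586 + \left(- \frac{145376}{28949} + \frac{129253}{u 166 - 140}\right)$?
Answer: $\frac{75647672732227}{306801502} \approx 2.4657 \cdot 10^{5}$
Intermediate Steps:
$246586 + \left(- \frac{145376}{28949} + \frac{129253}{u 166 - 140}\right) = 246586 + \left(- \frac{145376}{28949} + \frac{129253}{\left(-63\right) 166 - 140}\right) = 246586 + \left(\left(-145376\right) \frac{1}{28949} + \frac{129253}{-10458 - 140}\right) = 246586 + \left(- \frac{145376}{28949} + \frac{129253}{-10598}\right) = 246586 + \left(- \frac{145376}{28949} + 129253 \left(- \frac{1}{10598}\right)\right) = 246586 - \frac{5282439945}{306801502} = \frac{75647672732227}{306801502}$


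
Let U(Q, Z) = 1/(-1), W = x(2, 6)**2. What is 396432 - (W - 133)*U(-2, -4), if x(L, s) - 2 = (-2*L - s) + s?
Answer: 396303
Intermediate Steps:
x(L, s) = 2 - 2*L (x(L, s) = 2 + ((-2*L - s) + s) = 2 + ((-s - 2*L) + s) = 2 - 2*L)
W = 4 (W = (2 - 2*2)**2 = (2 - 4)**2 = (-2)**2 = 4)
U(Q, Z) = -1
396432 - (W - 133)*U(-2, -4) = 396432 - (4 - 133)*(-1) = 396432 - (-129)*(-1) = 396432 - 1*129 = 396432 - 129 = 396303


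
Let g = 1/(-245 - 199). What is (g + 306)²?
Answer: 18458754769/197136 ≈ 93635.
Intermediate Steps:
g = -1/444 (g = 1/(-444) = -1/444 ≈ -0.0022523)
(g + 306)² = (-1/444 + 306)² = (135863/444)² = 18458754769/197136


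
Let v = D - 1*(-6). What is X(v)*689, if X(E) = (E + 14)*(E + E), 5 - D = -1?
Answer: 429936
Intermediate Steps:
D = 6 (D = 5 - 1*(-1) = 5 + 1 = 6)
v = 12 (v = 6 - 1*(-6) = 6 + 6 = 12)
X(E) = 2*E*(14 + E) (X(E) = (14 + E)*(2*E) = 2*E*(14 + E))
X(v)*689 = (2*12*(14 + 12))*689 = (2*12*26)*689 = 624*689 = 429936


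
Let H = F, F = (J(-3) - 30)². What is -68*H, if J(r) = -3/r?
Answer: -57188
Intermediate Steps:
F = 841 (F = (-3/(-3) - 30)² = (-3*(-⅓) - 30)² = (1 - 30)² = (-29)² = 841)
H = 841
-68*H = -68*841 = -57188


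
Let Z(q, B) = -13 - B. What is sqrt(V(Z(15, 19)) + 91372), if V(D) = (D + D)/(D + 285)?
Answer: 2*sqrt(1462153539)/253 ≈ 302.28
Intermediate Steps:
V(D) = 2*D/(285 + D) (V(D) = (2*D)/(285 + D) = 2*D/(285 + D))
sqrt(V(Z(15, 19)) + 91372) = sqrt(2*(-13 - 1*19)/(285 + (-13 - 1*19)) + 91372) = sqrt(2*(-13 - 19)/(285 + (-13 - 19)) + 91372) = sqrt(2*(-32)/(285 - 32) + 91372) = sqrt(2*(-32)/253 + 91372) = sqrt(2*(-32)*(1/253) + 91372) = sqrt(-64/253 + 91372) = sqrt(23117052/253) = 2*sqrt(1462153539)/253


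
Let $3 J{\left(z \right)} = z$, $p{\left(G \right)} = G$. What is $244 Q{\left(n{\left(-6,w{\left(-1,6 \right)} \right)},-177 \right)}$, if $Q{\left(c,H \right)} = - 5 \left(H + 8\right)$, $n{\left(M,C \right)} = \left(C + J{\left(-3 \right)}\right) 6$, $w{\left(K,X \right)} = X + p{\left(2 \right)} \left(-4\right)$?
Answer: $206180$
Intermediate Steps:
$J{\left(z \right)} = \frac{z}{3}$
$w{\left(K,X \right)} = -8 + X$ ($w{\left(K,X \right)} = X + 2 \left(-4\right) = X - 8 = -8 + X$)
$n{\left(M,C \right)} = -6 + 6 C$ ($n{\left(M,C \right)} = \left(C + \frac{1}{3} \left(-3\right)\right) 6 = \left(C - 1\right) 6 = \left(-1 + C\right) 6 = -6 + 6 C$)
$Q{\left(c,H \right)} = -40 - 5 H$ ($Q{\left(c,H \right)} = - 5 \left(8 + H\right) = -40 - 5 H$)
$244 Q{\left(n{\left(-6,w{\left(-1,6 \right)} \right)},-177 \right)} = 244 \left(-40 - -885\right) = 244 \left(-40 + 885\right) = 244 \cdot 845 = 206180$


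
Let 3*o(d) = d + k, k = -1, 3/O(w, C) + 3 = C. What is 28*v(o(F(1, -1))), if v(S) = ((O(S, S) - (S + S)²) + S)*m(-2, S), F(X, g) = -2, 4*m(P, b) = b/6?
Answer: 161/24 ≈ 6.7083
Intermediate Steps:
O(w, C) = 3/(-3 + C)
m(P, b) = b/24 (m(P, b) = (b/6)/4 = b/24)
o(d) = -⅓ + d/3 (o(d) = (d - 1)/3 = (-1 + d)/3 = -⅓ + d/3)
v(S) = S*(S - 4*S² + 3/(-3 + S))/24 (v(S) = ((3/(-3 + S) - (S + S)²) + S)*(S/24) = ((3/(-3 + S) - (2*S)²) + S)*(S/24) = ((3/(-3 + S) - 4*S²) + S)*(S/24) = ((-4*S² + 3/(-3 + S)) + S)*(S/24) = (S - 4*S² + 3/(-3 + S))*(S/24) = S*(S - 4*S² + 3/(-3 + S))/24)
28*v(o(F(1, -1))) = 28*((-⅓ + (⅓)*(-2))*(3 + (-⅓ + (⅓)*(-2))*(1 - 4*(-⅓ + (⅓)*(-2)))*(-3 + (-⅓ + (⅓)*(-2))))/(24*(-3 + (-⅓ + (⅓)*(-2))))) = 28*((-⅓ - ⅔)*(3 + (-⅓ - ⅔)*(1 - 4*(-⅓ - ⅔))*(-3 + (-⅓ - ⅔)))/(24*(-3 + (-⅓ - ⅔)))) = 28*((1/24)*(-1)*(3 - (1 - 4*(-1))*(-3 - 1))/(-3 - 1)) = 28*((1/24)*(-1)*(3 - 1*(1 + 4)*(-4))/(-4)) = 28*((1/24)*(-1)*(-¼)*(3 - 1*5*(-4))) = 28*((1/24)*(-1)*(-¼)*(3 + 20)) = 28*((1/24)*(-1)*(-¼)*23) = 28*(23/96) = 161/24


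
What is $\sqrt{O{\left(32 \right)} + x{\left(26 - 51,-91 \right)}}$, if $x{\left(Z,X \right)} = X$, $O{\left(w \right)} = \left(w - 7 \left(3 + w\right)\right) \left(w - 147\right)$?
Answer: $2 \sqrt{6101} \approx 156.22$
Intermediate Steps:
$O{\left(w \right)} = \left(-147 + w\right) \left(-21 - 6 w\right)$ ($O{\left(w \right)} = \left(w - \left(21 + 7 w\right)\right) \left(-147 + w\right) = \left(-21 - 6 w\right) \left(-147 + w\right) = \left(-147 + w\right) \left(-21 - 6 w\right)$)
$\sqrt{O{\left(32 \right)} + x{\left(26 - 51,-91 \right)}} = \sqrt{\left(3087 - 6 \cdot 32^{2} + 861 \cdot 32\right) - 91} = \sqrt{\left(3087 - 6144 + 27552\right) - 91} = \sqrt{24495 - 91} = \sqrt{24404} = 2 \sqrt{6101}$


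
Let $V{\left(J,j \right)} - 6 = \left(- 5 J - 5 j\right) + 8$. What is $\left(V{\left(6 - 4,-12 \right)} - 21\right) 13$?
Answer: $559$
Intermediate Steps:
$V{\left(J,j \right)} = 14 - 5 J - 5 j$ ($V{\left(J,j \right)} = 6 - \left(-8 + 5 J + 5 j\right) = 14 - 5 J - 5 j$)
$\left(V{\left(6 - 4,-12 \right)} - 21\right) 13 = \left(\left(14 - 5 \left(6 - 4\right) - -60\right) - 21\right) 13 = \left(\left(14 - 10 + 60\right) - 21\right) 13 = \left(64 - 21\right) 13 = 43 \cdot 13 = 559$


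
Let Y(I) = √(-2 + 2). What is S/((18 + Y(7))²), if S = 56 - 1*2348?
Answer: -191/27 ≈ -7.0741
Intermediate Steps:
Y(I) = 0 (Y(I) = √0 = 0)
S = -2292 (S = 56 - 2348 = -2292)
S/((18 + Y(7))²) = -2292/(18 + 0)² = -2292/(18²) = -2292/324 = -2292*1/324 = -191/27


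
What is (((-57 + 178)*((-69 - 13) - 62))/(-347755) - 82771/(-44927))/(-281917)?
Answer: -29566837153/4404555307692545 ≈ -6.7128e-6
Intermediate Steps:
(((-57 + 178)*((-69 - 13) - 62))/(-347755) - 82771/(-44927))/(-281917) = ((121*(-82 - 62))*(-1/347755) - 82771*(-1/44927))*(-1/281917) = ((121*(-144))*(-1/347755) + 82771/44927)*(-1/281917) = (-17424*(-1/347755) + 82771/44927)*(-1/281917) = (17424/347755 + 82771/44927)*(-1/281917) = (29566837153/15623588885)*(-1/281917) = -29566837153/4404555307692545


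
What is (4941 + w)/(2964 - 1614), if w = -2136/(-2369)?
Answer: 780491/213210 ≈ 3.6607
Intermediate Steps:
w = 2136/2369 (w = -2136*(-1/2369) = 2136/2369 ≈ 0.90165)
(4941 + w)/(2964 - 1614) = (4941 + 2136/2369)/(2964 - 1614) = (11707365/2369)/1350 = (11707365/2369)*(1/1350) = 780491/213210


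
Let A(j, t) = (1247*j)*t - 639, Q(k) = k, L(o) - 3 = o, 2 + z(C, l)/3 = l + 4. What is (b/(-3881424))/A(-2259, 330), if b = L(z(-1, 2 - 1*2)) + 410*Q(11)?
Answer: 4519/3608178461382096 ≈ 1.2524e-12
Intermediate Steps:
z(C, l) = 6 + 3*l (z(C, l) = -6 + 3*(l + 4) = -6 + 3*(4 + l) = -6 + (12 + 3*l) = 6 + 3*l)
L(o) = 3 + o
A(j, t) = -639 + 1247*j*t (A(j, t) = 1247*j*t - 639 = -639 + 1247*j*t)
b = 4519 (b = (3 + (6 + 3*(2 - 1*2))) + 410*11 = (3 + (6 + 3*(2 - 2))) + 4510 = (3 + (6 + 3*0)) + 4510 = (3 + (6 + 0)) + 4510 = (3 + 6) + 4510 = 9 + 4510 = 4519)
(b/(-3881424))/A(-2259, 330) = (4519/(-3881424))/(-639 + 1247*(-2259)*330) = (4519*(-1/3881424))/(-639 - 929601090) = -4519/3881424/(-929601729) = -4519/3881424*(-1/929601729) = 4519/3608178461382096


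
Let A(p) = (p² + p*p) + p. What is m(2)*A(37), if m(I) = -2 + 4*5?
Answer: 49950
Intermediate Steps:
A(p) = p + 2*p² (A(p) = (p² + p²) + p = 2*p² + p = p + 2*p²)
m(I) = 18 (m(I) = -2 + 20 = 18)
m(2)*A(37) = 18*(37*(1 + 2*37)) = 18*(37*(1 + 74)) = 18*(37*75) = 18*2775 = 49950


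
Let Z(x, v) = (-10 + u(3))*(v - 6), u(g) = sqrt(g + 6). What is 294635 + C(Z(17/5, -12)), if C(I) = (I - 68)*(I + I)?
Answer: 309251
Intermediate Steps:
u(g) = sqrt(6 + g)
Z(x, v) = 42 - 7*v (Z(x, v) = (-10 + sqrt(6 + 3))*(v - 6) = (-10 + sqrt(9))*(-6 + v) = (-10 + 3)*(-6 + v) = -7*(-6 + v) = 42 - 7*v)
C(I) = 2*I*(-68 + I) (C(I) = (-68 + I)*(2*I) = 2*I*(-68 + I))
294635 + C(Z(17/5, -12)) = 294635 + 2*(42 - 7*(-12))*(-68 + (42 - 7*(-12))) = 294635 + 2*(42 + 84)*(-68 + (42 + 84)) = 294635 + 2*126*(-68 + 126) = 294635 + 2*126*58 = 294635 + 14616 = 309251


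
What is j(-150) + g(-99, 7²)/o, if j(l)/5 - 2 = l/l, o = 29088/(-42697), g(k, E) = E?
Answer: -1655833/29088 ≈ -56.925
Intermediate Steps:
o = -29088/42697 (o = 29088*(-1/42697) = -29088/42697 ≈ -0.68127)
j(l) = 15 (j(l) = 10 + 5*(l/l) = 10 + 5*1 = 10 + 5 = 15)
j(-150) + g(-99, 7²)/o = 15 + 7²/(-29088/42697) = 15 + 49*(-42697/29088) = 15 - 2092153/29088 = -1655833/29088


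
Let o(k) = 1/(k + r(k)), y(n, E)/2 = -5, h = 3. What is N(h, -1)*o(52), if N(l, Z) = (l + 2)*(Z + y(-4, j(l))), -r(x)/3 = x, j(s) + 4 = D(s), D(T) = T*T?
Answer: 55/104 ≈ 0.52885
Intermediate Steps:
D(T) = T**2
j(s) = -4 + s**2
y(n, E) = -10 (y(n, E) = 2*(-5) = -10)
r(x) = -3*x
N(l, Z) = (-10 + Z)*(2 + l) (N(l, Z) = (l + 2)*(Z - 10) = (2 + l)*(-10 + Z) = (-10 + Z)*(2 + l))
o(k) = -1/(2*k) (o(k) = 1/(k - 3*k) = 1/(-2*k) = -1/(2*k))
N(h, -1)*o(52) = (-20 - 10*3 + 2*(-1) - 1*3)*(-1/2/52) = (-20 - 30 - 2 - 3)*(-1/2*1/52) = -55*(-1/104) = 55/104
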